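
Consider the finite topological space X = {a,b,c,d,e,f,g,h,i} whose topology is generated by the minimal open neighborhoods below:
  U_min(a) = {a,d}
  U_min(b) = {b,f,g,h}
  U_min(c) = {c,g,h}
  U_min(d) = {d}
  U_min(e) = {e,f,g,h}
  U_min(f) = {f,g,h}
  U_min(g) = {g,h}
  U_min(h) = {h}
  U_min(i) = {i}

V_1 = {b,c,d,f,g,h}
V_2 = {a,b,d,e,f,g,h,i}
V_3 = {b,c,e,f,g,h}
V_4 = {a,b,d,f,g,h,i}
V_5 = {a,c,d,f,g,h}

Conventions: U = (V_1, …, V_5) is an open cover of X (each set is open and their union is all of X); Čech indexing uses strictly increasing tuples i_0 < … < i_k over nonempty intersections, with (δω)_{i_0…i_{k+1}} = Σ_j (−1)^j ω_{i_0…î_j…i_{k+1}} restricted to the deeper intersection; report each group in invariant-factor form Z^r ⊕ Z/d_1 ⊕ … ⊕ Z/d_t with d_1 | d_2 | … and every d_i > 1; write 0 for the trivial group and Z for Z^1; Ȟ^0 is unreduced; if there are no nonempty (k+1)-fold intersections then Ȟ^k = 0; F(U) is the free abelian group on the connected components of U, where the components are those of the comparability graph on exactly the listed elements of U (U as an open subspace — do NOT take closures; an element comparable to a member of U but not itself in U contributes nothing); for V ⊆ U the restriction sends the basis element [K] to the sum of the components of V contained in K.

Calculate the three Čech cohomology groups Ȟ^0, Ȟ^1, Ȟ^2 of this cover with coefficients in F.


nerve of the cover:
  V12={b,d,f,g,h} V13={b,c,f,g,h} V14={b,d,f,g,h} V15={c,d,f,g,h} V23={b,e,f,g,h} V24={a,b,d,f,g,h,i} V25={a,d,f,g,h} V34={b,f,g,h} V35={c,f,g,h} V45={a,d,f,g,h}
  V123={b,f,g,h} V124={b,d,f,g,h} V125={d,f,g,h} V134={b,f,g,h} V135={c,f,g,h} V145={d,f,g,h} V234={b,f,g,h} V235={f,g,h} V245={a,d,f,g,h} V345={f,g,h}
  V1234={b,f,g,h} V1235={f,g,h} V1245={d,f,g,h} V1345={f,g,h} V2345={f,g,h}
  V12345={f,g,h}
components per intersection:
  V1: {b,c,f,g,h} {d}
  V2: {a,d} {b,e,f,g,h} {i}
  V3: {b,c,e,f,g,h}
  V4: {a,d} {b,f,g,h} {i}
  V5: {a,d} {c,f,g,h}
  V12: {b,f,g,h} {d}
  V13: {b,c,f,g,h}
  V14: {b,f,g,h} {d}
  V15: {c,f,g,h} {d}
  V23: {b,e,f,g,h}
  V24: {a,d} {b,f,g,h} {i}
  V25: {a,d} {f,g,h}
  V34: {b,f,g,h}
  V35: {c,f,g,h}
  V45: {a,d} {f,g,h}
  V123: {b,f,g,h}
  V124: {b,f,g,h} {d}
  V125: {d} {f,g,h}
  V134: {b,f,g,h}
  V135: {c,f,g,h}
  V145: {d} {f,g,h}
  V234: {b,f,g,h}
  V235: {f,g,h}
  V245: {a,d} {f,g,h}
  V345: {f,g,h}
  V1234: {b,f,g,h}
  V1235: {f,g,h}
  V1245: {d} {f,g,h}
  V1345: {f,g,h}
  V2345: {f,g,h}
  V12345: {f,g,h}
C dims 11,17,14,6; δ0: rk 8, SNF 1^8; δ1: rk 9, SNF 1^9; δ2: rk 5, SNF 1^5
Ȟ^0 = (11 − 8) − 0 = 3, so Ȟ^0 ≅ Z^3
Ȟ^1 = (17 − 9) − 8 = 0, so Ȟ^1 ≅ 0
Ȟ^2 = (14 − 5) − 9 = 0, so Ȟ^2 ≅ 0

Ȟ^0(U;F) ≅ Z^3; Ȟ^1(U;F) ≅ 0; Ȟ^2(U;F) ≅ 0


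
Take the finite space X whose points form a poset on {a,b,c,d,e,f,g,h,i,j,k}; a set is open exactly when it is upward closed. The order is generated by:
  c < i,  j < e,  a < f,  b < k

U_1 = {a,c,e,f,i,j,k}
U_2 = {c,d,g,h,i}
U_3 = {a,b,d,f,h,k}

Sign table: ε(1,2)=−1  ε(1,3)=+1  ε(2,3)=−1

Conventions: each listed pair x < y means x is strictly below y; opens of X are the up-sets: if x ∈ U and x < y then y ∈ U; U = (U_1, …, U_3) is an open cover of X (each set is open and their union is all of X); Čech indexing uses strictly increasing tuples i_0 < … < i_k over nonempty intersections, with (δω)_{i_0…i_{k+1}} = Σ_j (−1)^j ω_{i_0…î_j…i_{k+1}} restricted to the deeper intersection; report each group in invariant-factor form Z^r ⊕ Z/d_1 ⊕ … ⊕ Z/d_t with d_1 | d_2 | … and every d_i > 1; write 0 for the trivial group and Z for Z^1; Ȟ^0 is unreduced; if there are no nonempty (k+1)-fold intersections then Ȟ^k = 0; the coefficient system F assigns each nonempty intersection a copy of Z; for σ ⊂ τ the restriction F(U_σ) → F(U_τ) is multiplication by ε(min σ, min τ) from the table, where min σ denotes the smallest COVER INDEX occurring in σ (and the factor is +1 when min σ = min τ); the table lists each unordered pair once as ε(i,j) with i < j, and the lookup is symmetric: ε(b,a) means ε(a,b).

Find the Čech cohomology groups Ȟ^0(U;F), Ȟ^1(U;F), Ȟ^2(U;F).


Ȟ^0 = Z,  Ȟ^1 = Z,  Ȟ^2 = 0

nerve of the cover:
  U12={c,i} U13={a,f,k} U23={d,h}
C dims 3,3; δ0: rk 2, SNF 1^2
Ȟ^0 = (3 − 2) − 0 = 1, so Ȟ^0 ≅ Z
Ȟ^1 = (3 − 0) − 2 = 1, so Ȟ^1 ≅ Z
Ȟ^2 = (0 − 0) − 0 = 0, so Ȟ^2 ≅ 0


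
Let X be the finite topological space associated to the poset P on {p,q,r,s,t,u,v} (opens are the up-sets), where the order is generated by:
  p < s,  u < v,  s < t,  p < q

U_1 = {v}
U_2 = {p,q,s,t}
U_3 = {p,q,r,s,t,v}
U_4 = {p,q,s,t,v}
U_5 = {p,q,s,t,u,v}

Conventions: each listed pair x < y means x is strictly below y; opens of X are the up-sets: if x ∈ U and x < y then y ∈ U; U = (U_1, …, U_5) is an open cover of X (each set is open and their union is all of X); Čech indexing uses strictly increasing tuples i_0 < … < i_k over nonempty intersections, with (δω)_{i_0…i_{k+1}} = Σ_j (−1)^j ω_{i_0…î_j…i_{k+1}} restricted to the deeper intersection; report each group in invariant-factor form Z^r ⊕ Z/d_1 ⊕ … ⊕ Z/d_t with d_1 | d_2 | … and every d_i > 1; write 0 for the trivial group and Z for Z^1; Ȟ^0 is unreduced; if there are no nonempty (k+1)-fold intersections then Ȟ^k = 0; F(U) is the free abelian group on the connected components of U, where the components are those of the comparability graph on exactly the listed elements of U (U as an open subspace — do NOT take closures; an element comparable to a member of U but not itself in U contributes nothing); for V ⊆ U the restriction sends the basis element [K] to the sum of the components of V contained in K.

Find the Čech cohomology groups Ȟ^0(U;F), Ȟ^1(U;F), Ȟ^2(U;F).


Ȟ^0 = Z^3; Ȟ^1 = 0; Ȟ^2 = 0

intersection data:
  U13={v} U14={v} U15={v} U23={p,q,s,t} U24={p,q,s,t} U25={p,q,s,t} U34={p,q,s,t,v} U35={p,q,s,t,v} U45={p,q,s,t,v}
  U134={v} U135={v} U145={v} U234={p,q,s,t} U235={p,q,s,t} U245={p,q,s,t} U345={p,q,s,t,v}
  U1345={v} U2345={p,q,s,t}
components per intersection:
  U1: {v}
  U2: {p,q,s,t}
  U3: {p,q,s,t} {r} {v}
  U4: {p,q,s,t} {v}
  U5: {p,q,s,t} {u,v}
  U13: {v}
  U14: {v}
  U15: {v}
  U23: {p,q,s,t}
  U24: {p,q,s,t}
  U25: {p,q,s,t}
  U34: {p,q,s,t} {v}
  U35: {p,q,s,t} {v}
  U45: {p,q,s,t} {v}
  U134: {v}
  U135: {v}
  U145: {v}
  U234: {p,q,s,t}
  U235: {p,q,s,t}
  U245: {p,q,s,t}
  U345: {p,q,s,t} {v}
  U1345: {v}
  U2345: {p,q,s,t}
C dims 9,12,8,2; δ0: rk 6, SNF 1^6; δ1: rk 6, SNF 1^6; δ2: rk 2, SNF 1^2
Ȟ^0 = (9 − 6) − 0 = 3, so Ȟ^0 ≅ Z^3
Ȟ^1 = (12 − 6) − 6 = 0, so Ȟ^1 ≅ 0
Ȟ^2 = (8 − 2) − 6 = 0, so Ȟ^2 ≅ 0


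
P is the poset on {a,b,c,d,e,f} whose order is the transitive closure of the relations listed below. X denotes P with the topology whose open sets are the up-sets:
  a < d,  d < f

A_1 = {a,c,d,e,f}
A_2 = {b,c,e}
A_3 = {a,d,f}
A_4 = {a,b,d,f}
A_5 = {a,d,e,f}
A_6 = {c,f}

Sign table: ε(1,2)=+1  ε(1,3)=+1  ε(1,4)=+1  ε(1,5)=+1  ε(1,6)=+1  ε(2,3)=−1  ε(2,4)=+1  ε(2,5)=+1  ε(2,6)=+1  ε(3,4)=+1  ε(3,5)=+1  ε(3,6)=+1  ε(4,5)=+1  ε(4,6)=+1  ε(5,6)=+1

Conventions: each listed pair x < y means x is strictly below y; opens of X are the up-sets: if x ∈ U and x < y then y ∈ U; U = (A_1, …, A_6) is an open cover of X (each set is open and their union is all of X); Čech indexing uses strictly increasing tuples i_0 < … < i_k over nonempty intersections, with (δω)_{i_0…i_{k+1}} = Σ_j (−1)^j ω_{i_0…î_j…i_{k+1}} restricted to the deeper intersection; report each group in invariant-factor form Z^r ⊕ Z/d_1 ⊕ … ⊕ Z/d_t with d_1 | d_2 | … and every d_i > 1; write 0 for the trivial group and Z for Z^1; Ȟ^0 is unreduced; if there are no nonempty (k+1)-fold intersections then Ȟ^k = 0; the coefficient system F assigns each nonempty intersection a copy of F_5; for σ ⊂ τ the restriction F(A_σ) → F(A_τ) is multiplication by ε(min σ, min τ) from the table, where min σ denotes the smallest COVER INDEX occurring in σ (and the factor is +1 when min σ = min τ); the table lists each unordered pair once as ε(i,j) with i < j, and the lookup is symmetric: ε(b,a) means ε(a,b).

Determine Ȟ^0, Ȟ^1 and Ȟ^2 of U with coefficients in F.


cover nerve:
  A12={c,e} A13={a,d,f} A14={a,d,f} A15={a,d,e,f} A16={c,f} A24={b} A25={e} A26={c} A34={a,d,f} A35={a,d,f} A36={f} A45={a,d,f} A46={f} A56={f}
  A125={e} A126={c} A134={a,d,f} A135={a,d,f} A136={f} A145={a,d,f} A146={f} A156={f} A345={a,d,f} A346={f} A356={f} A456={f}
  A1345={a,d,f} A1346={f} A1356={f} A1456={f} A3456={f}
  A13456={f}
C dims 6,14,12,5; δ0: rk_F5 5; δ1: rk_F5 8; δ2: rk_F5 4
Ȟ^0: (6−5)−0=1 ⇒ Z/5
Ȟ^1: (14−8)−5=1 ⇒ Z/5
Ȟ^2: (12−4)−8=0 ⇒ 0

Ȟ^0(U;F) ≅ Z/5,  Ȟ^1(U;F) ≅ Z/5,  Ȟ^2(U;F) ≅ 0


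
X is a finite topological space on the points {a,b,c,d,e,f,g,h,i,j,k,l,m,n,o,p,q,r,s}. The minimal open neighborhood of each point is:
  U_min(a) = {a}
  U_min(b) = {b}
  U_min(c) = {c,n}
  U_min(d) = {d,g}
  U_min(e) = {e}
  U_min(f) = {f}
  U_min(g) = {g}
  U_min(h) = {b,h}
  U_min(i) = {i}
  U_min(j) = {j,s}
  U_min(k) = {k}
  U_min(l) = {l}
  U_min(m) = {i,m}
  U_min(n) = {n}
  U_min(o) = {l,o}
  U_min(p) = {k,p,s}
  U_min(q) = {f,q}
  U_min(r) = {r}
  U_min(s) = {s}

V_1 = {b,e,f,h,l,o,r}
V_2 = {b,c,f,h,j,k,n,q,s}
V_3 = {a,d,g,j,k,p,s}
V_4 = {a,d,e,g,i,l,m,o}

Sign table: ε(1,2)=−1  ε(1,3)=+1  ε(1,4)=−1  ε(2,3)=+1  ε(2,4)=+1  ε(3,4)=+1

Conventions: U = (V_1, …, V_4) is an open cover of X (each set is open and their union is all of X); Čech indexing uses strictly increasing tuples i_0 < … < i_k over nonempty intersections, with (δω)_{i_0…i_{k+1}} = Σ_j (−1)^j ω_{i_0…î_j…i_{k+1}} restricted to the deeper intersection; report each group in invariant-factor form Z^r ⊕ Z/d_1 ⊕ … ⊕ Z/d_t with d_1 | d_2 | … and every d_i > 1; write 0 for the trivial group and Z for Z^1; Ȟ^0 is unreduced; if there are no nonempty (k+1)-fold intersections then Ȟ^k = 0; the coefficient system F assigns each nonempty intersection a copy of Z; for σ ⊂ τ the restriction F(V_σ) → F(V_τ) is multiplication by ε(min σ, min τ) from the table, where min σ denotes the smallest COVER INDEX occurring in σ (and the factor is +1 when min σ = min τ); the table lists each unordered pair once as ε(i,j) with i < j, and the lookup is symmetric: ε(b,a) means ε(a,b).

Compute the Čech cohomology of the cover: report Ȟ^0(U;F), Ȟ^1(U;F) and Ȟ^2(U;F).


Ȟ^0(U;F) ≅ Z; Ȟ^1(U;F) ≅ Z; Ȟ^2(U;F) ≅ 0

nerve of the cover:
  V12={b,f,h} V14={e,l,o} V23={j,k,s} V34={a,d,g}
C dims 4,4; δ0: rk 3, SNF 1^3
Ȟ^0 = (4 − 3) − 0 = 1, so Ȟ^0 ≅ Z
Ȟ^1 = (4 − 0) − 3 = 1, so Ȟ^1 ≅ Z
Ȟ^2 = (0 − 0) − 0 = 0, so Ȟ^2 ≅ 0


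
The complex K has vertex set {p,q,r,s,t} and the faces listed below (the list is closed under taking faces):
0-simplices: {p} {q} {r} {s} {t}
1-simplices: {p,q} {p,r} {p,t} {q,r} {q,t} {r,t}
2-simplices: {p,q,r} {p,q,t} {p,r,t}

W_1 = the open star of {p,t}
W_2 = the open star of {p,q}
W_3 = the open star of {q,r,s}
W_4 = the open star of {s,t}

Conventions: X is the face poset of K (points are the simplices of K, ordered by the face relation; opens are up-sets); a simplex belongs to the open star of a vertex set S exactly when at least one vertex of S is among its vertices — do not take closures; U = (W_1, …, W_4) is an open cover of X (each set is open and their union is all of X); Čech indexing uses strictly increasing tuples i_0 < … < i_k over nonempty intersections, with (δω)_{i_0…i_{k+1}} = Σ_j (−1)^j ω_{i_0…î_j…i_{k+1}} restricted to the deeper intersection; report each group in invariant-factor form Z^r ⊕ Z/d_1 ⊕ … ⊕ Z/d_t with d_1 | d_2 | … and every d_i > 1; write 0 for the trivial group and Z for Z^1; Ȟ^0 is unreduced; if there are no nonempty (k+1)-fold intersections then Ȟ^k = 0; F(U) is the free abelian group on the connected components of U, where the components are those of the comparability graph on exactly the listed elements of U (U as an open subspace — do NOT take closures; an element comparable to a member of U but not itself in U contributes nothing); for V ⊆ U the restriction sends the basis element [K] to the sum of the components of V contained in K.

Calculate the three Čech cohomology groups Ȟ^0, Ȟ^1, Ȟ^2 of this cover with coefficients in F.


Ȟ^0 ≅ Z^2, Ȟ^1 ≅ 0 and Ȟ^2 ≅ 0

nerve of the cover:
  W1={{p},{t},{p,q},{p,r},{p,t},{q,t},{r,t},{p,q,r},{p,q,t},{p,r,t}} W2={{p},{q},{p,q},{p,r},{p,t},{q,r},{q,t},{p,q,r},{p,q,t},{p,r,t}} W3={{q},{r},{s},{p,q},{p,r},{q,r},{q,t},{r,t},{p,q,r},{p,q,t},{p,r,t}} W4={{s},{t},{p,t},{q,t},{r,t},{p,q,t},{p,r,t}}
  W12={{p},{p,q},{p,r},{p,t},{q,t},{p,q,r},{p,q,t},{p,r,t}} W13={{p,q},{p,r},{q,t},{r,t},{p,q,r},{p,q,t},{p,r,t}} W14={{t},{p,t},{q,t},{r,t},{p,q,t},{p,r,t}} W23={{q},{p,q},{p,r},{q,r},{q,t},{p,q,r},{p,q,t},{p,r,t}} W24={{p,t},{q,t},{p,q,t},{p,r,t}} W34={{s},{q,t},{r,t},{p,q,t},{p,r,t}}
  W123={{p,q},{p,r},{q,t},{p,q,r},{p,q,t},{p,r,t}} W124={{p,t},{q,t},{p,q,t},{p,r,t}} W134={{q,t},{r,t},{p,q,t},{p,r,t}} W234={{q,t},{p,q,t},{p,r,t}}
  W1234={{q,t},{p,q,t},{p,r,t}}
components per intersection:
  W1: {{p},{t},{p,q},{p,r},{p,t},{q,t},{r,t},{p,q,r},{p,q,t},{p,r,t}}
  W2: {{p},{q},{p,q},{p,r},{p,t},{q,r},{q,t},{p,q,r},{p,q,t},{p,r,t}}
  W3: {{q},{r},{p,q},{p,r},{q,r},{q,t},{r,t},{p,q,r},{p,q,t},{p,r,t}} {{s}}
  W4: {{s}} {{t},{p,t},{q,t},{r,t},{p,q,t},{p,r,t}}
  W12: {{p},{p,q},{p,r},{p,t},{q,t},{p,q,r},{p,q,t},{p,r,t}}
  W13: {{p,q},{p,r},{q,t},{r,t},{p,q,r},{p,q,t},{p,r,t}}
  W14: {{t},{p,t},{q,t},{r,t},{p,q,t},{p,r,t}}
  W23: {{q},{p,q},{p,r},{q,r},{q,t},{p,q,r},{p,q,t},{p,r,t}}
  W24: {{p,t},{q,t},{p,q,t},{p,r,t}}
  W34: {{s}} {{q,t},{p,q,t}} {{r,t},{p,r,t}}
  W123: {{p,q},{p,r},{q,t},{p,q,r},{p,q,t},{p,r,t}}
  W124: {{p,t},{q,t},{p,q,t},{p,r,t}}
  W134: {{q,t},{p,q,t}} {{r,t},{p,r,t}}
  W234: {{q,t},{p,q,t}} {{p,r,t}}
  W1234: {{q,t},{p,q,t}} {{p,r,t}}
C dims 6,8,6,2; δ0: rk 4, SNF 1^4; δ1: rk 4, SNF 1^4; δ2: rk 2, SNF 1^2
Ȟ^0 = (6 − 4) − 0 = 2, so Ȟ^0 ≅ Z^2
Ȟ^1 = (8 − 4) − 4 = 0, so Ȟ^1 ≅ 0
Ȟ^2 = (6 − 2) − 4 = 0, so Ȟ^2 ≅ 0


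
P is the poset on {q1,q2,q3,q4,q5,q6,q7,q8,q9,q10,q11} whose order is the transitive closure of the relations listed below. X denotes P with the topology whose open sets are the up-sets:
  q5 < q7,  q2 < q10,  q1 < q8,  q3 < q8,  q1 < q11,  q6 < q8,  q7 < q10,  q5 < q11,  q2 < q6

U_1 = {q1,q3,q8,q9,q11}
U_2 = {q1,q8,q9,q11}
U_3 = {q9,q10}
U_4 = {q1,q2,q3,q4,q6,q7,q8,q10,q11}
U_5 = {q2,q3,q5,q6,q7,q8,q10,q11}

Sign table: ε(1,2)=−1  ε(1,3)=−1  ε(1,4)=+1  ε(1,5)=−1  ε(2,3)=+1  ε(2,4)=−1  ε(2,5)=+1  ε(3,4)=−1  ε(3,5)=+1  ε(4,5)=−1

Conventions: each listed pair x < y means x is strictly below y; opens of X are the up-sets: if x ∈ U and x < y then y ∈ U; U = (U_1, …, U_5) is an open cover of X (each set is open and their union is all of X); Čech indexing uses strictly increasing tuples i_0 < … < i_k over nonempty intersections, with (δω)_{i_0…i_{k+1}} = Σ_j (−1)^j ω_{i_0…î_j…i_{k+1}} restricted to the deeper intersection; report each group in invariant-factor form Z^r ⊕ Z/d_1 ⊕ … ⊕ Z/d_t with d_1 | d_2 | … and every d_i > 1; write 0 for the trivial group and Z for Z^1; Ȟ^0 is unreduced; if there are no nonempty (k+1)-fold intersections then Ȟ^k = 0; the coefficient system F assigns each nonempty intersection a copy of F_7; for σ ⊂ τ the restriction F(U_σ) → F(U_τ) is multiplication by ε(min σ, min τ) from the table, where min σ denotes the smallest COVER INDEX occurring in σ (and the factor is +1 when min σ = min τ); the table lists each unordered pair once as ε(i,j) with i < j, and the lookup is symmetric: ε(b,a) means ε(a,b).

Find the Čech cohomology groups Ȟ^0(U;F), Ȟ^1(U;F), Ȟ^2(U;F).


Ȟ^0(U;F) ≅ Z/7,  Ȟ^1(U;F) ≅ Z/7,  Ȟ^2(U;F) ≅ 0

nonempty overlaps:
  U12={q1,q8,q9,q11} U13={q9} U14={q1,q3,q8,q11} U15={q3,q8,q11} U23={q9} U24={q1,q8,q11} U25={q8,q11} U34={q10} U35={q10} U45={q2,q3,q6,q7,q8,q10,q11}
  U123={q9} U124={q1,q8,q11} U125={q8,q11} U145={q3,q8,q11} U245={q8,q11} U345={q10}
  U1245={q8,q11}
C dims 5,10,6,1; δ0: rk_F7 4; δ1: rk_F7 5; δ2: rk_F7 1
degree 0: 5−4−0 = 1 → Ȟ^0 ≅ Z/7
degree 1: 10−5−4 = 1 → Ȟ^1 ≅ Z/7
degree 2: 6−1−5 = 0 → Ȟ^2 ≅ 0


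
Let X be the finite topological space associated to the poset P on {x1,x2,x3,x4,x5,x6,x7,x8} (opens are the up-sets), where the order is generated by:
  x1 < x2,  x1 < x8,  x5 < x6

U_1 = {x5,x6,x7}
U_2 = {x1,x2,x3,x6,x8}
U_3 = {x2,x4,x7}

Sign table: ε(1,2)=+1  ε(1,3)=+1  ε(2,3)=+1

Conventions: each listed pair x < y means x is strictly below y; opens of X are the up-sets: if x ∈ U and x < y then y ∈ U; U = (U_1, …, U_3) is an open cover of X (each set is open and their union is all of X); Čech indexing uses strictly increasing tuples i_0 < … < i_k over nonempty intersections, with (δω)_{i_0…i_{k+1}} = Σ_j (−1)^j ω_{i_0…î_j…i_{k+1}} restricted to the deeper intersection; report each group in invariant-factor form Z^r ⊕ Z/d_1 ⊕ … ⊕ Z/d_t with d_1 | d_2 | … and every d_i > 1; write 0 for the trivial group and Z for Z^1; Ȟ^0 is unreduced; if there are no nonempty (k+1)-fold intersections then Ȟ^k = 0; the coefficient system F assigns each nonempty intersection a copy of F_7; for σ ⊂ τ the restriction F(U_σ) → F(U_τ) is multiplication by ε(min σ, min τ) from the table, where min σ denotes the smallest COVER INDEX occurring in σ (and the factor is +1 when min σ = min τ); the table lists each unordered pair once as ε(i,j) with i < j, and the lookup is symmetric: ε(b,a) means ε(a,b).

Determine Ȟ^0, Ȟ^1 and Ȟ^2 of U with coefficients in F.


nerve of the cover:
  U12={x6} U13={x7} U23={x2}
C dims 3,3; δ0: rk_F7 2
Ȟ^0 = (3 − 2) − 0 = 1, so Ȟ^0 ≅ Z/7
Ȟ^1 = (3 − 0) − 2 = 1, so Ȟ^1 ≅ Z/7
Ȟ^2 = (0 − 0) − 0 = 0, so Ȟ^2 ≅ 0

Ȟ^0 ≅ Z/7, Ȟ^1 ≅ Z/7 and Ȟ^2 ≅ 0


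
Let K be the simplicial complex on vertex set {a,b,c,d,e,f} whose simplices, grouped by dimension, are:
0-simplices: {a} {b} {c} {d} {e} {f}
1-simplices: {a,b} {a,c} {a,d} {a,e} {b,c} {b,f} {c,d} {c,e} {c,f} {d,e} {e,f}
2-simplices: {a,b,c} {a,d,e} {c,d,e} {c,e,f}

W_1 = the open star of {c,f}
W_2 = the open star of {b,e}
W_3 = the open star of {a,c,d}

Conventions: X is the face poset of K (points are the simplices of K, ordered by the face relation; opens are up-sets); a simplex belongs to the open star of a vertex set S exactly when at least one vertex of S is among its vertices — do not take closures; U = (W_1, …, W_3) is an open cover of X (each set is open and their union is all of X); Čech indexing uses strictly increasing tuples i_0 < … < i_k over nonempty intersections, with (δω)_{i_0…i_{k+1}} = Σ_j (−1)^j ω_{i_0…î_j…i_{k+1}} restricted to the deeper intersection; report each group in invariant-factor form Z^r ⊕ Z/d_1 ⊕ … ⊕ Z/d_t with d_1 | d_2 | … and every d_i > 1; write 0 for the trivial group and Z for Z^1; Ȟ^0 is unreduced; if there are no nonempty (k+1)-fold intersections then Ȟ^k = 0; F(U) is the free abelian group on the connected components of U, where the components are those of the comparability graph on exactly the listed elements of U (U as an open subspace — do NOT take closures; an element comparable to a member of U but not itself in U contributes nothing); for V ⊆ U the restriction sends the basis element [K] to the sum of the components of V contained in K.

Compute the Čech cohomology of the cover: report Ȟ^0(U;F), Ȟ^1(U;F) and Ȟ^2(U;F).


nerve simplices:
  W1={{c},{f},{a,c},{b,c},{b,f},{c,d},{c,e},{c,f},{e,f},{a,b,c},{c,d,e},{c,e,f}} W2={{b},{e},{a,b},{a,e},{b,c},{b,f},{c,e},{d,e},{e,f},{a,b,c},{a,d,e},{c,d,e},{c,e,f}} W3={{a},{c},{d},{a,b},{a,c},{a,d},{a,e},{b,c},{c,d},{c,e},{c,f},{d,e},{a,b,c},{a,d,e},{c,d,e},{c,e,f}}
  W12={{b,c},{b,f},{c,e},{e,f},{a,b,c},{c,d,e},{c,e,f}} W13={{c},{a,c},{b,c},{c,d},{c,e},{c,f},{a,b,c},{c,d,e},{c,e,f}} W23={{a,b},{a,e},{b,c},{c,e},{d,e},{a,b,c},{a,d,e},{c,d,e},{c,e,f}}
  W123={{b,c},{c,e},{a,b,c},{c,d,e},{c,e,f}}
components per intersection:
  W1: {{c},{f},{a,c},{b,c},{b,f},{c,d},{c,e},{c,f},{e,f},{a,b,c},{c,d,e},{c,e,f}}
  W2: {{b},{a,b},{b,c},{b,f},{a,b,c}} {{e},{a,e},{c,e},{d,e},{e,f},{a,d,e},{c,d,e},{c,e,f}}
  W3: {{a},{c},{d},{a,b},{a,c},{a,d},{a,e},{b,c},{c,d},{c,e},{c,f},{d,e},{a,b,c},{a,d,e},{c,d,e},{c,e,f}}
  W12: {{b,c},{a,b,c}} {{b,f}} {{c,e},{e,f},{c,d,e},{c,e,f}}
  W13: {{c},{a,c},{b,c},{c,d},{c,e},{c,f},{a,b,c},{c,d,e},{c,e,f}}
  W23: {{a,b},{b,c},{a,b,c}} {{a,e},{c,e},{d,e},{a,d,e},{c,d,e},{c,e,f}}
  W123: {{b,c},{a,b,c}} {{c,e},{c,d,e},{c,e,f}}
C dims 4,6,2; δ0: rk 3, SNF 1^3; δ1: rk 2, SNF 1^2
degree 0: 4−3−0 = 1 → Ȟ^0 ≅ Z
degree 1: 6−2−3 = 1 → Ȟ^1 ≅ Z
degree 2: 2−0−2 = 0 → Ȟ^2 ≅ 0

Ȟ^0 ≅ Z; Ȟ^1 ≅ Z; Ȟ^2 ≅ 0


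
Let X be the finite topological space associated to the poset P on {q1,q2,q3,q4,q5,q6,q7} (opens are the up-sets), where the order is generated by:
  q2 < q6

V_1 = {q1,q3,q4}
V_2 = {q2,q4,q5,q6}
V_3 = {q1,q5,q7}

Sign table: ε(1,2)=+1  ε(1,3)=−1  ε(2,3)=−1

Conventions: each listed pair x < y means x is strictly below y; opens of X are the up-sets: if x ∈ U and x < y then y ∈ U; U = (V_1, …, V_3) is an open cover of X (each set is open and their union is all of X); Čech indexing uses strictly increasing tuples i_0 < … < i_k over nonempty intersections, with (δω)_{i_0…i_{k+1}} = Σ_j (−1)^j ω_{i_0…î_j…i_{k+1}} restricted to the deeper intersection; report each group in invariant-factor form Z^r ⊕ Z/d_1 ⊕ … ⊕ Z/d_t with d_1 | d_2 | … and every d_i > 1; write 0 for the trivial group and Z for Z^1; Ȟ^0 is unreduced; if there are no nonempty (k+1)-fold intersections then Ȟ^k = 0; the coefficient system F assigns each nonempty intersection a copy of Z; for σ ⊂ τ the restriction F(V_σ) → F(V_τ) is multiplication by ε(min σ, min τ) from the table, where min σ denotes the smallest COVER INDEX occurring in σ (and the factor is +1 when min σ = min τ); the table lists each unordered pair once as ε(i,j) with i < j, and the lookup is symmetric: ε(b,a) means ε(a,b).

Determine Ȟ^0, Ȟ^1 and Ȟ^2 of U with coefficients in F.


Ȟ^0(U;F) ≅ Z,  Ȟ^1(U;F) ≅ Z,  Ȟ^2(U;F) ≅ 0

nerve simplices:
  V12={q4} V13={q1} V23={q5}
C dims 3,3; δ0: rk 2, SNF 1^2
degree 0: 3−2−0 = 1 → Ȟ^0 ≅ Z
degree 1: 3−0−2 = 1 → Ȟ^1 ≅ Z
degree 2: 0−0−0 = 0 → Ȟ^2 ≅ 0


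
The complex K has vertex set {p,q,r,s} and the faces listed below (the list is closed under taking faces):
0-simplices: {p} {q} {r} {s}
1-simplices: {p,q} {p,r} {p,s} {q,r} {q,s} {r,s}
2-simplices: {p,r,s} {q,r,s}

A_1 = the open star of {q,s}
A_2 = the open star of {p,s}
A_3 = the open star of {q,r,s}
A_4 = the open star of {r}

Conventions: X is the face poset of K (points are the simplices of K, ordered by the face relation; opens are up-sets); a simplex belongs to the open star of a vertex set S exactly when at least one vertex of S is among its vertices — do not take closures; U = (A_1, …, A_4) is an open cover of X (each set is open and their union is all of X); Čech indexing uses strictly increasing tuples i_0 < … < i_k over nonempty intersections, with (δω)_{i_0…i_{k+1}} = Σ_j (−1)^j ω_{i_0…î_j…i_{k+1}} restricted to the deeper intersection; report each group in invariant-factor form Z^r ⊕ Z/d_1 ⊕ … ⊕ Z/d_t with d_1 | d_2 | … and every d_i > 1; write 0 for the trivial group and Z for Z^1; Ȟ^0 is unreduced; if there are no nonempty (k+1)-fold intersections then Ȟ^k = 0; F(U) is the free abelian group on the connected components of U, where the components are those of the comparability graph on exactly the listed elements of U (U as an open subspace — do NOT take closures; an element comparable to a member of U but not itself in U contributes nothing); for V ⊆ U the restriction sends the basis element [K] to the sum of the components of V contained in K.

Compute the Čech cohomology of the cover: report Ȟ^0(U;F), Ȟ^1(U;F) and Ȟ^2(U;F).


Ȟ^0 ≅ Z,  Ȟ^1 ≅ Z,  Ȟ^2 ≅ 0

cover nerve:
  A1={{q},{s},{p,q},{p,s},{q,r},{q,s},{r,s},{p,r,s},{q,r,s}} A2={{p},{s},{p,q},{p,r},{p,s},{q,s},{r,s},{p,r,s},{q,r,s}} A3={{q},{r},{s},{p,q},{p,r},{p,s},{q,r},{q,s},{r,s},{p,r,s},{q,r,s}} A4={{r},{p,r},{q,r},{r,s},{p,r,s},{q,r,s}}
  A12={{s},{p,q},{p,s},{q,s},{r,s},{p,r,s},{q,r,s}} A13={{q},{s},{p,q},{p,s},{q,r},{q,s},{r,s},{p,r,s},{q,r,s}} A14={{q,r},{r,s},{p,r,s},{q,r,s}} A23={{s},{p,q},{p,r},{p,s},{q,s},{r,s},{p,r,s},{q,r,s}} A24={{p,r},{r,s},{p,r,s},{q,r,s}} A34={{r},{p,r},{q,r},{r,s},{p,r,s},{q,r,s}}
  A123={{s},{p,q},{p,s},{q,s},{r,s},{p,r,s},{q,r,s}} A124={{r,s},{p,r,s},{q,r,s}} A134={{q,r},{r,s},{p,r,s},{q,r,s}} A234={{p,r},{r,s},{p,r,s},{q,r,s}}
  A1234={{r,s},{p,r,s},{q,r,s}}
components per intersection:
  A1: {{q},{s},{p,q},{p,s},{q,r},{q,s},{r,s},{p,r,s},{q,r,s}}
  A2: {{p},{s},{p,q},{p,r},{p,s},{q,s},{r,s},{p,r,s},{q,r,s}}
  A3: {{q},{r},{s},{p,q},{p,r},{p,s},{q,r},{q,s},{r,s},{p,r,s},{q,r,s}}
  A4: {{r},{p,r},{q,r},{r,s},{p,r,s},{q,r,s}}
  A12: {{s},{p,s},{q,s},{r,s},{p,r,s},{q,r,s}} {{p,q}}
  A13: {{q},{s},{p,q},{p,s},{q,r},{q,s},{r,s},{p,r,s},{q,r,s}}
  A14: {{q,r},{r,s},{p,r,s},{q,r,s}}
  A23: {{s},{p,r},{p,s},{q,s},{r,s},{p,r,s},{q,r,s}} {{p,q}}
  A24: {{p,r},{r,s},{p,r,s},{q,r,s}}
  A34: {{r},{p,r},{q,r},{r,s},{p,r,s},{q,r,s}}
  A123: {{s},{p,s},{q,s},{r,s},{p,r,s},{q,r,s}} {{p,q}}
  A124: {{r,s},{p,r,s},{q,r,s}}
  A134: {{q,r},{r,s},{p,r,s},{q,r,s}}
  A234: {{p,r},{r,s},{p,r,s},{q,r,s}}
  A1234: {{r,s},{p,r,s},{q,r,s}}
C dims 4,8,5,1; δ0: rk 3, SNF 1^3; δ1: rk 4, SNF 1^4; δ2: rk 1, SNF 1^1
Ȟ^0: (4−3)−0=1 ⇒ Z
Ȟ^1: (8−4)−3=1 ⇒ Z
Ȟ^2: (5−1)−4=0 ⇒ 0


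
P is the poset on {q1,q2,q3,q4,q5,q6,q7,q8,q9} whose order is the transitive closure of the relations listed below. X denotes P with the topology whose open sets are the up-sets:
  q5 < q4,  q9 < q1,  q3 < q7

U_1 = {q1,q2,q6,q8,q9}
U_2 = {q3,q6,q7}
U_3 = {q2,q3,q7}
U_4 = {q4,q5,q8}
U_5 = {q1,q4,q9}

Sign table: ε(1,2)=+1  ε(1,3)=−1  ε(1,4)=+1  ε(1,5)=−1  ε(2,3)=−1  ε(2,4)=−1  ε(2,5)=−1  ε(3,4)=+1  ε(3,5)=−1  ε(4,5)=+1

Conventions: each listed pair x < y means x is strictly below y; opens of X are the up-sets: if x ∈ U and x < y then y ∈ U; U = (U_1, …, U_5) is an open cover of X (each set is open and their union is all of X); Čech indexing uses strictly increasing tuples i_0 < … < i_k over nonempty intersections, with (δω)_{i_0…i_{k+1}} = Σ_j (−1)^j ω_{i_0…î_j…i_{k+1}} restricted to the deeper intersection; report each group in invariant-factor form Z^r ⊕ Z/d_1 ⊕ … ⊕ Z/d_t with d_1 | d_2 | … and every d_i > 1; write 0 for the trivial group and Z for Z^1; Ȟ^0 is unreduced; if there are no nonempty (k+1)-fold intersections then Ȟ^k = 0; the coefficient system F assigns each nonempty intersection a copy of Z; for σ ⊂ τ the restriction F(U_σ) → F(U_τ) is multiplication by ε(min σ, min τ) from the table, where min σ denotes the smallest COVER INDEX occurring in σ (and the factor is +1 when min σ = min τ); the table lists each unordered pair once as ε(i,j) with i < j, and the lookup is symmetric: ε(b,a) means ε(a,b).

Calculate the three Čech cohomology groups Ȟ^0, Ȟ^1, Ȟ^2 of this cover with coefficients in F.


Ȟ^0 = 0,  Ȟ^1 = Z ⊕ Z/2,  Ȟ^2 = 0

cover nerve:
  U12={q6} U13={q2} U14={q8} U15={q1,q9} U23={q3,q7} U45={q4}
C dims 5,6; δ0: rk 5, SNF 1^4·2
Ȟ^0: (5−5)−0=0 ⇒ 0
Ȟ^1: (6−0)−5=1 plus torsion [2] ⇒ Z ⊕ Z/2
Ȟ^2: (0−0)−0=0 ⇒ 0


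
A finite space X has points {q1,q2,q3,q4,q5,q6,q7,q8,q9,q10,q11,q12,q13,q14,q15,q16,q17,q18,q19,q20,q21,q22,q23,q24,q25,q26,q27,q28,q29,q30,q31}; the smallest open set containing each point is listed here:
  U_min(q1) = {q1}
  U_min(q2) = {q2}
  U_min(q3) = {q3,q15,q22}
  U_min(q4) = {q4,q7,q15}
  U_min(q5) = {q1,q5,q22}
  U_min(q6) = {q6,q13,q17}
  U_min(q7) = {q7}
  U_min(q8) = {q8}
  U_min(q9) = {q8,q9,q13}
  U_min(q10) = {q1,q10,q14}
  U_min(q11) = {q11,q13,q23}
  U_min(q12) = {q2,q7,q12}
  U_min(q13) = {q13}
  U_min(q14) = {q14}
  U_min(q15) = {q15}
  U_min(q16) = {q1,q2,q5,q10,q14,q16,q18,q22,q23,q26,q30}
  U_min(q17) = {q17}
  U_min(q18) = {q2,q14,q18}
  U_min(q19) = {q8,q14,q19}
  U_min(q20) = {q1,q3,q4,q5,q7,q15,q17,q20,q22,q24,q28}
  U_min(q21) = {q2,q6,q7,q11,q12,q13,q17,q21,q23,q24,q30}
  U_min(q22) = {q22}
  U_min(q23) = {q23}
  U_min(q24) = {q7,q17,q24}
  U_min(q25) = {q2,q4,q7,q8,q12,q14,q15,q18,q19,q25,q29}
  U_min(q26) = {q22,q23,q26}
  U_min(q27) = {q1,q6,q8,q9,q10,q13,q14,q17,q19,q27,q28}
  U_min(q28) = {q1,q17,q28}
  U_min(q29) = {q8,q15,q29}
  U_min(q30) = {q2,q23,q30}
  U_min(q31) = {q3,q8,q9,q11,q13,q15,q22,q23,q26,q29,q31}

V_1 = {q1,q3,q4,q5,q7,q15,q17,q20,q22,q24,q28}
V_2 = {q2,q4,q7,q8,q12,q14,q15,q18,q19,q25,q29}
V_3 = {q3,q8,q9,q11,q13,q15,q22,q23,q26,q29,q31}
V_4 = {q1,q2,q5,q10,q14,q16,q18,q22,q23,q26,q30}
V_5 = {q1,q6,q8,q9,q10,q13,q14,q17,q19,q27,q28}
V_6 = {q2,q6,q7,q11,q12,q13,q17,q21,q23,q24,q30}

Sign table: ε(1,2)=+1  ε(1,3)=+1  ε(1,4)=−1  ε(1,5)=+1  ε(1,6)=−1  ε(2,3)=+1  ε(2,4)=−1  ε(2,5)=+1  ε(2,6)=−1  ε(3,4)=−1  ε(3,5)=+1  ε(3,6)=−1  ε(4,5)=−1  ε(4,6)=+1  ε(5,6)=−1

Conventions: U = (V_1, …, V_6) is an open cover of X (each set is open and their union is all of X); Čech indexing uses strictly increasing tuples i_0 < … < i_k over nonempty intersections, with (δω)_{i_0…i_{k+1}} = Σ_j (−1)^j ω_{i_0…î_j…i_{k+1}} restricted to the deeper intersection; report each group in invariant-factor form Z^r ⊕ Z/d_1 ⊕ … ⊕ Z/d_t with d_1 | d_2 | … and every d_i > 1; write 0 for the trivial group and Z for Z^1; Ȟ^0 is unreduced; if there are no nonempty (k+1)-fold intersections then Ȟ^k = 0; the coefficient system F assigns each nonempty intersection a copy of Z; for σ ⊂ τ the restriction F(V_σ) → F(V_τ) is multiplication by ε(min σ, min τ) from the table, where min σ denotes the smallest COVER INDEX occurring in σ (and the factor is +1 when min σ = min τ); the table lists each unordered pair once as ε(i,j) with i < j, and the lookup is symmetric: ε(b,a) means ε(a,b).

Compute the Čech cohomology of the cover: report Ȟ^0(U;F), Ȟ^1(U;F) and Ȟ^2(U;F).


Ȟ^0(U;F) ≅ Z, Ȟ^1(U;F) ≅ 0, Ȟ^2(U;F) ≅ Z/2

cover nerve:
  V12={q4,q7,q15} V13={q3,q15,q22} V14={q1,q5,q22} V15={q1,q17,q28} V16={q7,q17,q24} V23={q8,q15,q29} V24={q2,q14,q18} V25={q8,q14,q19} V26={q2,q7,q12} V34={q22,q23,q26} V35={q8,q9,q13} V36={q11,q13,q23} V45={q1,q10,q14} V46={q2,q23,q30} V56={q6,q13,q17}
  V123={q15} V126={q7} V134={q22} V145={q1} V156={q17} V235={q8} V245={q14} V246={q2} V346={q23} V356={q13}
C dims 6,15,10; δ0: rk 5, SNF 1^5; δ1: rk 10, SNF 1^9·2
Ȟ^0: (6−5)−0=1 ⇒ Z
Ȟ^1: (15−10)−5=0 ⇒ 0
Ȟ^2: (10−0)−10=0 plus torsion [2] ⇒ Z/2


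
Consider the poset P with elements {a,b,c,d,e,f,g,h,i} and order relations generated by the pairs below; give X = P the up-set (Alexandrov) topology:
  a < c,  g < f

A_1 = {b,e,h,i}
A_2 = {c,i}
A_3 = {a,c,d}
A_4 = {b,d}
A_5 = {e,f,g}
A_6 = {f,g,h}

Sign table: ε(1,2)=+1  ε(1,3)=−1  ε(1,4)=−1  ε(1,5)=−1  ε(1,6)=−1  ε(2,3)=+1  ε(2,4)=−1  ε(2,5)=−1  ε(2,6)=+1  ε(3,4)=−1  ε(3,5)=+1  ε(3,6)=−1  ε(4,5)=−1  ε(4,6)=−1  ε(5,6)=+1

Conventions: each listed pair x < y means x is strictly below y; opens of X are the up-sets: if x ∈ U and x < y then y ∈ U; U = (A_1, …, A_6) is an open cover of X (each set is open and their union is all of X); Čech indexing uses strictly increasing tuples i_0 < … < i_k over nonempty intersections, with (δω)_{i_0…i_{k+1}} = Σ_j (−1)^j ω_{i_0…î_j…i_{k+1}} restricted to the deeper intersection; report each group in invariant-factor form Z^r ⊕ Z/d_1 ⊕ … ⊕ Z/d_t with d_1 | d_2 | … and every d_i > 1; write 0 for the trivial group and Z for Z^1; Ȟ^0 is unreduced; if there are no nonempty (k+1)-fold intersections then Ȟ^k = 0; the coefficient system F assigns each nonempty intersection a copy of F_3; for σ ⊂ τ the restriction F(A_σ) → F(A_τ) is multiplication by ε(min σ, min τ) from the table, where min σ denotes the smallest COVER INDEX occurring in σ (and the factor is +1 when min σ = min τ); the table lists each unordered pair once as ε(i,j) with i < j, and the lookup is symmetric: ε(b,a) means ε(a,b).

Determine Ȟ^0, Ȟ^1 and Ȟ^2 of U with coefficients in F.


Ȟ^0 ≅ Z/3; Ȟ^1 ≅ Z/3 ⊕ Z/3; Ȟ^2 ≅ 0

nonempty intersections:
  A12={i} A14={b} A15={e} A16={h} A23={c} A34={d} A56={f,g}
C dims 6,7; δ0: rk_F3 5
Ȟ^0: (6−5)−0=1 ⇒ Z/3
Ȟ^1: (7−0)−5=2 ⇒ Z/3 ⊕ Z/3
Ȟ^2: (0−0)−0=0 ⇒ 0


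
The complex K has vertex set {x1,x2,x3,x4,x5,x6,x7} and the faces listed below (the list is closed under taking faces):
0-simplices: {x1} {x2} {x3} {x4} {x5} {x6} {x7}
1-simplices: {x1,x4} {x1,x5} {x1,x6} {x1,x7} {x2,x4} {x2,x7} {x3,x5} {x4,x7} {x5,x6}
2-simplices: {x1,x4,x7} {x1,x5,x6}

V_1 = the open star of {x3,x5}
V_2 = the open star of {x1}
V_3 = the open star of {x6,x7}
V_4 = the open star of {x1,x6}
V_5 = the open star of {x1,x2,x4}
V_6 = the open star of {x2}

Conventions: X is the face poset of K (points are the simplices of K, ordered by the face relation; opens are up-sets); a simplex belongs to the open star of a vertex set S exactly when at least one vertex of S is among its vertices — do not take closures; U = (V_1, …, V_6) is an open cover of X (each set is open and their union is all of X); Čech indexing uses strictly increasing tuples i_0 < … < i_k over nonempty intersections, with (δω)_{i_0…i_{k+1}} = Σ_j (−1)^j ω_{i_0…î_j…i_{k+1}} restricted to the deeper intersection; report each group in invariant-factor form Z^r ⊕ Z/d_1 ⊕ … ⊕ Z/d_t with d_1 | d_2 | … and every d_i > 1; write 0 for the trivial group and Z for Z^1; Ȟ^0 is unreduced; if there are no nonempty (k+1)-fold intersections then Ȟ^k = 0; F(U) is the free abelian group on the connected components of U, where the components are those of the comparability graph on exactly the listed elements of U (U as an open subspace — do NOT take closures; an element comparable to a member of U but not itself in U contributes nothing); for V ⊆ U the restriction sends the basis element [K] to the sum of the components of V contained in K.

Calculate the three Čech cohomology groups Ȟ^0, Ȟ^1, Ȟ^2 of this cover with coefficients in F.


Ȟ^0(U;F) ≅ Z,  Ȟ^1(U;F) ≅ Z,  Ȟ^2(U;F) ≅ 0

intersection data:
  V1={{x3},{x5},{x1,x5},{x3,x5},{x5,x6},{x1,x5,x6}} V2={{x1},{x1,x4},{x1,x5},{x1,x6},{x1,x7},{x1,x4,x7},{x1,x5,x6}} V3={{x6},{x7},{x1,x6},{x1,x7},{x2,x7},{x4,x7},{x5,x6},{x1,x4,x7},{x1,x5,x6}} V4={{x1},{x6},{x1,x4},{x1,x5},{x1,x6},{x1,x7},{x5,x6},{x1,x4,x7},{x1,x5,x6}} V5={{x1},{x2},{x4},{x1,x4},{x1,x5},{x1,x6},{x1,x7},{x2,x4},{x2,x7},{x4,x7},{x1,x4,x7},{x1,x5,x6}} V6={{x2},{x2,x4},{x2,x7}}
  V12={{x1,x5},{x1,x5,x6}} V13={{x5,x6},{x1,x5,x6}} V14={{x1,x5},{x5,x6},{x1,x5,x6}} V15={{x1,x5},{x1,x5,x6}} V23={{x1,x6},{x1,x7},{x1,x4,x7},{x1,x5,x6}} V24={{x1},{x1,x4},{x1,x5},{x1,x6},{x1,x7},{x1,x4,x7},{x1,x5,x6}} V25={{x1},{x1,x4},{x1,x5},{x1,x6},{x1,x7},{x1,x4,x7},{x1,x5,x6}} V34={{x6},{x1,x6},{x1,x7},{x5,x6},{x1,x4,x7},{x1,x5,x6}} V35={{x1,x6},{x1,x7},{x2,x7},{x4,x7},{x1,x4,x7},{x1,x5,x6}} V36={{x2,x7}} V45={{x1},{x1,x4},{x1,x5},{x1,x6},{x1,x7},{x1,x4,x7},{x1,x5,x6}} V56={{x2},{x2,x4},{x2,x7}}
  V123={{x1,x5,x6}} V124={{x1,x5},{x1,x5,x6}} V125={{x1,x5},{x1,x5,x6}} V134={{x5,x6},{x1,x5,x6}} V135={{x1,x5,x6}} V145={{x1,x5},{x1,x5,x6}} V234={{x1,x6},{x1,x7},{x1,x4,x7},{x1,x5,x6}} V235={{x1,x6},{x1,x7},{x1,x4,x7},{x1,x5,x6}} V245={{x1},{x1,x4},{x1,x5},{x1,x6},{x1,x7},{x1,x4,x7},{x1,x5,x6}} V345={{x1,x6},{x1,x7},{x1,x4,x7},{x1,x5,x6}} V356={{x2,x7}}
  V1234={{x1,x5,x6}} V1235={{x1,x5,x6}} V1245={{x1,x5},{x1,x5,x6}} V1345={{x1,x5,x6}} V2345={{x1,x6},{x1,x7},{x1,x4,x7},{x1,x5,x6}}
  V12345={{x1,x5,x6}}
components per intersection:
  V1: {{x3},{x5},{x1,x5},{x3,x5},{x5,x6},{x1,x5,x6}}
  V2: {{x1},{x1,x4},{x1,x5},{x1,x6},{x1,x7},{x1,x4,x7},{x1,x5,x6}}
  V3: {{x6},{x1,x6},{x5,x6},{x1,x5,x6}} {{x7},{x1,x7},{x2,x7},{x4,x7},{x1,x4,x7}}
  V4: {{x1},{x6},{x1,x4},{x1,x5},{x1,x6},{x1,x7},{x5,x6},{x1,x4,x7},{x1,x5,x6}}
  V5: {{x1},{x2},{x4},{x1,x4},{x1,x5},{x1,x6},{x1,x7},{x2,x4},{x2,x7},{x4,x7},{x1,x4,x7},{x1,x5,x6}}
  V6: {{x2},{x2,x4},{x2,x7}}
  V12: {{x1,x5},{x1,x5,x6}}
  V13: {{x5,x6},{x1,x5,x6}}
  V14: {{x1,x5},{x5,x6},{x1,x5,x6}}
  V15: {{x1,x5},{x1,x5,x6}}
  V23: {{x1,x6},{x1,x5,x6}} {{x1,x7},{x1,x4,x7}}
  V24: {{x1},{x1,x4},{x1,x5},{x1,x6},{x1,x7},{x1,x4,x7},{x1,x5,x6}}
  V25: {{x1},{x1,x4},{x1,x5},{x1,x6},{x1,x7},{x1,x4,x7},{x1,x5,x6}}
  V34: {{x6},{x1,x6},{x5,x6},{x1,x5,x6}} {{x1,x7},{x1,x4,x7}}
  V35: {{x1,x6},{x1,x5,x6}} {{x1,x7},{x4,x7},{x1,x4,x7}} {{x2,x7}}
  V36: {{x2,x7}}
  V45: {{x1},{x1,x4},{x1,x5},{x1,x6},{x1,x7},{x1,x4,x7},{x1,x5,x6}}
  V56: {{x2},{x2,x4},{x2,x7}}
  V123: {{x1,x5,x6}}
  V124: {{x1,x5},{x1,x5,x6}}
  V125: {{x1,x5},{x1,x5,x6}}
  V134: {{x5,x6},{x1,x5,x6}}
  V135: {{x1,x5,x6}}
  V145: {{x1,x5},{x1,x5,x6}}
  V234: {{x1,x6},{x1,x5,x6}} {{x1,x7},{x1,x4,x7}}
  V235: {{x1,x6},{x1,x5,x6}} {{x1,x7},{x1,x4,x7}}
  V245: {{x1},{x1,x4},{x1,x5},{x1,x6},{x1,x7},{x1,x4,x7},{x1,x5,x6}}
  V345: {{x1,x6},{x1,x5,x6}} {{x1,x7},{x1,x4,x7}}
  V356: {{x2,x7}}
  V1234: {{x1,x5,x6}}
  V1235: {{x1,x5,x6}}
  V1245: {{x1,x5},{x1,x5,x6}}
  V1345: {{x1,x5,x6}}
  V2345: {{x1,x6},{x1,x5,x6}} {{x1,x7},{x1,x4,x7}}
  V12345: {{x1,x5,x6}}
C dims 7,16,14,6; δ0: rk 6, SNF 1^6; δ1: rk 9, SNF 1^9; δ2: rk 5, SNF 1^5
Ȟ^0 = (7 − 6) − 0 = 1, so Ȟ^0 ≅ Z
Ȟ^1 = (16 − 9) − 6 = 1, so Ȟ^1 ≅ Z
Ȟ^2 = (14 − 5) − 9 = 0, so Ȟ^2 ≅ 0


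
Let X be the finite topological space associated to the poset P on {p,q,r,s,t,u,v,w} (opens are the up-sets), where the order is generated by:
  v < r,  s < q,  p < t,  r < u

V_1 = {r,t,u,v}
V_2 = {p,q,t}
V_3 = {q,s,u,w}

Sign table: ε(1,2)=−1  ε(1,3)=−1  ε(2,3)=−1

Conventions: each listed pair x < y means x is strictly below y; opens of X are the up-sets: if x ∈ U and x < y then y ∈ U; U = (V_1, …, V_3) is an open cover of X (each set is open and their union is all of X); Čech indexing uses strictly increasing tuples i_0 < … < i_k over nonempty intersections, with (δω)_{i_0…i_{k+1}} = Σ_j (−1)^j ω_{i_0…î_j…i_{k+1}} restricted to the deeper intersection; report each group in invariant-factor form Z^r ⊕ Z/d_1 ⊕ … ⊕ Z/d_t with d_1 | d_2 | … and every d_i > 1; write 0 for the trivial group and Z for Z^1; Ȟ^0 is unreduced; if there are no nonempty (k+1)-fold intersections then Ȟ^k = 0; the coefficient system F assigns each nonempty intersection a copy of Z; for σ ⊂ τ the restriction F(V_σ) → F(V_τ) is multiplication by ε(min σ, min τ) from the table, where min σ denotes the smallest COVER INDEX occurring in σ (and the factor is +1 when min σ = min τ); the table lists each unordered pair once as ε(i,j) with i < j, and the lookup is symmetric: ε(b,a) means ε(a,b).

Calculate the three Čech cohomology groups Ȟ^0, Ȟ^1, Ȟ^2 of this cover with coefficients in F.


Ȟ^0(U;F) ≅ 0, Ȟ^1(U;F) ≅ Z/2 and Ȟ^2(U;F) ≅ 0

nonempty overlaps:
  V12={t} V13={u} V23={q}
C dims 3,3; δ0: rk 3, SNF 1^2·2
degree 0: 3−3−0 = 0 → Ȟ^0 ≅ 0
degree 1: 3−0−3 = 0 plus torsion [2] → Ȟ^1 ≅ Z/2
degree 2: 0−0−0 = 0 → Ȟ^2 ≅ 0


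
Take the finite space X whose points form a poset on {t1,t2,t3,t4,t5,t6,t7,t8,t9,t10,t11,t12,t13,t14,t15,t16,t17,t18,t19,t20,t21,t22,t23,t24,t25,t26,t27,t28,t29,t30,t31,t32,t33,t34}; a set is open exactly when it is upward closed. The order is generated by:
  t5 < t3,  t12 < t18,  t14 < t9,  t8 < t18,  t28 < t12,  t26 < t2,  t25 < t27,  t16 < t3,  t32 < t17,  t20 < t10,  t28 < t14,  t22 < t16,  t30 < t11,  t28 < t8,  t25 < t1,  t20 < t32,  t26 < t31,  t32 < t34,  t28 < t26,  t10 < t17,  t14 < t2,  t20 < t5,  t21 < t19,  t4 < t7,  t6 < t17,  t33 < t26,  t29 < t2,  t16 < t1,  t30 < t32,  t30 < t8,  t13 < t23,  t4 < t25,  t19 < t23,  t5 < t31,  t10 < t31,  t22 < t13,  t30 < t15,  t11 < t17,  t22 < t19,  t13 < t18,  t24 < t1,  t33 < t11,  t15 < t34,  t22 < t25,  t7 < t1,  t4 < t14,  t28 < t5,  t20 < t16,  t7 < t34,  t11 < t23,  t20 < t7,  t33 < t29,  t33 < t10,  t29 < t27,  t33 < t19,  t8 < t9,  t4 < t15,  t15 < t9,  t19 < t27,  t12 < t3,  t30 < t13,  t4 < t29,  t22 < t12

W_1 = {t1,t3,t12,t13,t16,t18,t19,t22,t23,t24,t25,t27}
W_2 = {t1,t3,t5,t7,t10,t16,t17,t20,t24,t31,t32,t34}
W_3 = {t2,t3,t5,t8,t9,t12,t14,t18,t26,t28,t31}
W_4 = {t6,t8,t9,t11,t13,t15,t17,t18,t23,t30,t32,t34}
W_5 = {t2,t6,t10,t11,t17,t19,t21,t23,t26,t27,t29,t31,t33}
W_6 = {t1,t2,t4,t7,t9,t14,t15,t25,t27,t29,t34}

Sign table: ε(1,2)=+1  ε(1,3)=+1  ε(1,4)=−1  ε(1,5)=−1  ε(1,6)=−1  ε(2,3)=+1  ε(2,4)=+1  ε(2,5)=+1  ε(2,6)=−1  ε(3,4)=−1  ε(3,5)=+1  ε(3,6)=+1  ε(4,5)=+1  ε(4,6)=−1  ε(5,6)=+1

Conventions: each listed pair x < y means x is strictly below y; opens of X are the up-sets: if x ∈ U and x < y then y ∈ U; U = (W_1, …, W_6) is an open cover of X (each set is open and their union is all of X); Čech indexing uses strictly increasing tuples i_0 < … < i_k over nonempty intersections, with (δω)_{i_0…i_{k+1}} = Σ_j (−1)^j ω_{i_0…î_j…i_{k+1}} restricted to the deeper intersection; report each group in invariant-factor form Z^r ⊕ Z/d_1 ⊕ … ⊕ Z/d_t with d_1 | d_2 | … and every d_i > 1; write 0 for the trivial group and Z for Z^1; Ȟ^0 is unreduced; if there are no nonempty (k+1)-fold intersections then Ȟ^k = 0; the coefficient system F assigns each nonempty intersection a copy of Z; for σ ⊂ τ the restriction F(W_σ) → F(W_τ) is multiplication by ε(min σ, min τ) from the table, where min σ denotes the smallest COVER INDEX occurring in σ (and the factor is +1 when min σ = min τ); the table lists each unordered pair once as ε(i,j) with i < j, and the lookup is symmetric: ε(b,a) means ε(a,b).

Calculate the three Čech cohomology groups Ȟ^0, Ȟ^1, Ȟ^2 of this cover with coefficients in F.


nonempty overlaps:
  W12={t1,t3,t16,t24} W13={t3,t12,t18} W14={t13,t18,t23} W15={t19,t23,t27} W16={t1,t25,t27} W23={t3,t5,t31} W24={t17,t32,t34} W25={t10,t17,t31} W26={t1,t7,t34} W34={t8,t9,t18} W35={t2,t26,t31} W36={t2,t9,t14} W45={t6,t11,t17,t23} W46={t9,t15,t34} W56={t2,t27,t29}
  W123={t3} W126={t1} W134={t18} W145={t23} W156={t27} W235={t31} W245={t17} W246={t34} W346={t9} W356={t2}
C dims 6,15,10; δ0: rk 6, SNF 1^5·2; δ1: rk 9, SNF 1^9
degree 0: 6−6−0 = 0 → Ȟ^0 ≅ 0
degree 1: 15−9−6 = 0 plus torsion [2] → Ȟ^1 ≅ Z/2
degree 2: 10−0−9 = 1 → Ȟ^2 ≅ Z

Ȟ^0 ≅ 0; Ȟ^1 ≅ Z/2; Ȟ^2 ≅ Z
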